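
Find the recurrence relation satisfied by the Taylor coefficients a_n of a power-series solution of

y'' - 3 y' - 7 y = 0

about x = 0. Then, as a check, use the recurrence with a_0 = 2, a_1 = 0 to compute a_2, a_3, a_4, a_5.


Substitute y = sum_n a_n x^n.
y''(x) has coefficient (n+2)(n+1) a_{n+2} at x^n;
-3 y'(x) has coefficient -3 (n+1) a_{n+1} at x^n;
-7 y(x) has coefficient -7 a_n at x^n.
Matching x^n: (n+2)(n+1) a_{n+2} - 3 (n+1) a_{n+1} - 7 a_n = 0.
Thus a_{n+2} = [3 (n+1) a_{n+1} + 7 a_n] / ((n+1)(n+2)).

Check with a_0 = 2, a_1 = 0 (apply the recurrence for n = 0, 1, 2, 3): a_0 = 2, a_1 = 0, a_2 = 7, a_3 = 7, a_4 = 28/3, a_5 = 161/20.

a_(n+2) = [3 (n+1) a_(n+1) + 7 a_n] / ((n+1)(n+2)); check: a_0 = 2, a_1 = 0, a_2 = 7, a_3 = 7, a_4 = 28/3, a_5 = 161/20


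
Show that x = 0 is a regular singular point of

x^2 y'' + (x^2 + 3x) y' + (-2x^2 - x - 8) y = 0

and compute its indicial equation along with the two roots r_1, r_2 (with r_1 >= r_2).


Divide by x^2 to reach normal form y'' + P_1(x) y' + P_2(x) y = 0 with P_1(x) = 1 + 3/x and P_2(x) = -2 - 1/x - 8/x^2.
x = 0 is a singular point because the y'-coefficient 1 + 3/x has a pole at x = 0 and the y-coefficient -2 - 1/x - 8/x^2 has a pole at x = 0.
It is a regular singular point because x P_1(x) = p(x) = x + 3 and x^2 P_2(x) = q(x) = -2x^2 - x - 8 are polynomials, hence analytic at x = 0.
p(0) = 3,  q(0) = -8.
Indicial equation: r(r-1) + p(0) r + q(0) = 0, i.e. r^2 + (p(0) - 1) r + q(0) = 0, i.e. r^2 + 2 r - 8 = 0.
Discriminant: (2)^2 - 4(-8) = 36, so r = (-2 ± 6)/2.
Solving: r_1 = 2, r_2 = -4.

indicial: r^2 + 2 r - 8 = 0; roots r_1 = 2, r_2 = -4


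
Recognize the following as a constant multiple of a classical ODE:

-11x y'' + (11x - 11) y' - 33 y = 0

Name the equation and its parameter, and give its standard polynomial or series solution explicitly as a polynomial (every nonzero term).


All three coefficients share the factor -11; dividing through by -11 gives  x y'' + (1 - x) y' + 3 y = 0.
This matches the Laguerre equation x y'' + (1 - x) y' + n y = 0 with n = 3; the polynomial solution is L_3(x).
With y = sum_k a_k x^k, matching x^k gives (k+1)k a_{k+1} + (k+1) a_{k+1} - k a_k + n a_k = 0, i.e. (k+1)^2 a_{k+1} = (k - n) a_k = (k - 3) a_k. The right side vanishes at k = 3, so the series terminates at degree 3.
Standard normalization L_n(0) = 1 gives a_0 = 1. Work upward with a_{k+1} = (k - 3) a_k / (k+1)^2:
  a_1 = (0 - 3)(1) / 1^2 = -3/1 = -3
  a_2 = (1 - 3)(-3) / 2^2 = 6/4 = 3/2
  a_3 = (2 - 3)(3/2) / 3^2 = (-3/2)/9 = -1/6
Hence L_3(x) = -x^3/6 + 3 x^2/2 - 3 x + 1.

L_3(x); series = -x^3/6 + 3 x^2/2 - 3 x + 1


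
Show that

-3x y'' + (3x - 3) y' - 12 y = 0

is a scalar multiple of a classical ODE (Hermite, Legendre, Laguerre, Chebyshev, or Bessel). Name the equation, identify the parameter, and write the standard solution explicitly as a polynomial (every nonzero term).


All three coefficients share the factor -3; dividing through by -3 gives  x y'' + (1 - x) y' + 4 y = 0.
This matches the Laguerre equation x y'' + (1 - x) y' + n y = 0 with n = 4; the polynomial solution is L_4(x).
With y = sum_k a_k x^k, matching x^k gives (k+1)k a_{k+1} + (k+1) a_{k+1} - k a_k + n a_k = 0, i.e. (k+1)^2 a_{k+1} = (k - n) a_k = (k - 4) a_k. The right side vanishes at k = 4, so the series terminates at degree 4.
Standard normalization L_n(0) = 1 gives a_0 = 1. Work upward with a_{k+1} = (k - 4) a_k / (k+1)^2:
  a_1 = (0 - 4)(1) / 1^2 = -4/1 = -4
  a_2 = (1 - 4)(-4) / 2^2 = 12/4 = 3
  a_3 = (2 - 4)(3) / 3^2 = -6/9 = -2/3
  a_4 = (3 - 4)(-2/3) / 4^2 = (2/3)/16 = 1/24
Hence L_4(x) = x^4/24 - 2 x^3/3 + 3 x^2 - 4 x + 1.

L_4(x); series = x^4/24 - 2 x^3/3 + 3 x^2 - 4 x + 1


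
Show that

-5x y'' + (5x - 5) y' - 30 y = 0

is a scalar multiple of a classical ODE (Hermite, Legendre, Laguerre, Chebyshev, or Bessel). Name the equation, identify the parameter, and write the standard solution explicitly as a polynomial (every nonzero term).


All three coefficients share the factor -5; dividing through by -5 gives  x y'' + (1 - x) y' + 6 y = 0.
This matches the Laguerre equation x y'' + (1 - x) y' + n y = 0 with n = 6; the polynomial solution is L_6(x).
With y = sum_k a_k x^k, matching x^k gives (k+1)k a_{k+1} + (k+1) a_{k+1} - k a_k + n a_k = 0, i.e. (k+1)^2 a_{k+1} = (k - n) a_k = (k - 6) a_k. The right side vanishes at k = 6, so the series terminates at degree 6.
Standard normalization L_n(0) = 1 gives a_0 = 1. Work upward with a_{k+1} = (k - 6) a_k / (k+1)^2:
  a_1 = (0 - 6)(1) / 1^2 = -6/1 = -6
  a_2 = (1 - 6)(-6) / 2^2 = 30/4 = 15/2
  a_3 = (2 - 6)(15/2) / 3^2 = -30/9 = -10/3
  a_4 = (3 - 6)(-10/3) / 4^2 = 10/16 = 5/8
  a_5 = (4 - 6)(5/8) / 5^2 = (-5/4)/25 = -1/20
  a_6 = (5 - 6)(-1/20) / 6^2 = (1/20)/36 = 1/720
Hence L_6(x) = x^6/720 - x^5/20 + 5 x^4/8 - 10 x^3/3 + 15 x^2/2 - 6 x + 1.

L_6(x); series = x^6/720 - x^5/20 + 5 x^4/8 - 10 x^3/3 + 15 x^2/2 - 6 x + 1


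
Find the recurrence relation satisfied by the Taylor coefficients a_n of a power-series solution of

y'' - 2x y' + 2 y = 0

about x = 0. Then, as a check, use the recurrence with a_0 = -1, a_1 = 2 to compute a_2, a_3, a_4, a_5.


Substitute y = sum_n a_n x^n.
y''(x) has coefficient (n+2)(n+1) a_{n+2} at x^n;
-2 x y'(x) has coefficient -2 n a_n at x^n (shift);
2 y(x) has coefficient 2 a_n at x^n.
Matching x^n: (n+2)(n+1) a_{n+2} + (-2n + 2) a_n = 0.
Thus a_{n+2} = (2n - 2) / ((n+1)(n+2)) * a_n.

Check with a_0 = -1, a_1 = 2 (apply the recurrence for n = 0, 1, 2, 3): a_0 = -1, a_1 = 2, a_2 = 1, a_3 = 0, a_4 = 1/6, a_5 = 0.

a_(n+2) = (2n - 2) / ((n+1)(n+2)) * a_n; check: a_0 = -1, a_1 = 2, a_2 = 1, a_3 = 0, a_4 = 1/6, a_5 = 0


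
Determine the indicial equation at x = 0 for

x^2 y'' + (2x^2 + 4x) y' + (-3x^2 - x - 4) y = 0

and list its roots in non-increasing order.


Divide by x^2 to reach normal form y'' + P_1(x) y' + P_2(x) y = 0 with P_1(x) = 2 + 4/x and P_2(x) = -3 - 1/x - 4/x^2.
x = 0 is a singular point because the y'-coefficient 2 + 4/x has a pole at x = 0 and the y-coefficient -3 - 1/x - 4/x^2 has a pole at x = 0.
It is a regular singular point because x P_1(x) = p(x) = 2x + 4 and x^2 P_2(x) = q(x) = -3x^2 - x - 4 are polynomials, hence analytic at x = 0.
p(0) = 4,  q(0) = -4.
Indicial equation: r(r-1) + p(0) r + q(0) = 0, i.e. r^2 + (p(0) - 1) r + q(0) = 0, i.e. r^2 + 3 r - 4 = 0.
Discriminant: (3)^2 - 4(-4) = 25, so r = (-3 ± 5)/2.
Solving: r_1 = 1, r_2 = -4.

indicial: r^2 + 3 r - 4 = 0; roots r_1 = 1, r_2 = -4


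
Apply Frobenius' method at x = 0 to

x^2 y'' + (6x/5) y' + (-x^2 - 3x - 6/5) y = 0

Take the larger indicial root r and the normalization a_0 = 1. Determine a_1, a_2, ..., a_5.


Write in Frobenius form y'' + (p(x)/x) y' + (q(x)/x^2) y = 0:
  p(x) = 6/5,  q(x) = -x^2 - 3x - 6/5.
Indicial equation: r(r-1) + (6/5) r + (-6/5) = 0 -> roots r_1 = 1, r_2 = -6/5.
Take r = r_1 = 1. Let y(x) = x^r sum_{n>=0} a_n x^n with a_0 = 1.
Substitute y = x^r sum a_n x^n and match x^{r+n}. The recurrence is
  D(n) a_n - 3 a_{n-1} - 1 a_{n-2} = 0,  where D(n) = (r+n)(r+n-1) + (6/5)(r+n) + (-6/5).
  a_n = [3 a_{n-1} + 1 a_{n-2}] / D(n).
Since the indicial polynomial factors as (r - r_1)(r - r_2), D(n) = (r_1 + n - r_1)(r_1 + n - r_2) = n(n + 11/5).
Evaluating step by step (a_0 = 1):
  n = 1: D(1) = 1(1 + 11/5) = 16/5; numerator = 3(1) = 3; a_1 = (3)/(16/5) = 15/16
  n = 2: D(2) = 2(2 + 11/5) = 42/5; numerator = 3(15/16) + 1(1) = 61/16; a_2 = (61/16)/(42/5) = 305/672
  n = 3: D(3) = 3(3 + 11/5) = 78/5; numerator = 3(305/672) + 1(15/16) = 515/224; a_3 = (515/224)/(78/5) = 2575/17472
  n = 4: D(4) = 4(4 + 11/5) = 124/5; numerator = 3(2575/17472) + 1(305/672) = 15655/17472; a_4 = (15655/17472)/(124/5) = 2525/69888
  n = 5: D(5) = 5(5 + 11/5) = 36; numerator = 3(2525/69888) + 1(2575/17472) = 1375/5376; a_5 = (1375/5376)/(36) = 1375/193536

r = 1; a_0 = 1; a_1 = 15/16; a_2 = 305/672; a_3 = 2575/17472; a_4 = 2525/69888; a_5 = 1375/193536


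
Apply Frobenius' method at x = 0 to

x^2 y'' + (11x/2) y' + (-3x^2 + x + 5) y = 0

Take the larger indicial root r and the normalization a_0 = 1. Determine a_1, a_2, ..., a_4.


Write in Frobenius form y'' + (p(x)/x) y' + (q(x)/x^2) y = 0:
  p(x) = 11/2,  q(x) = -3x^2 + x + 5.
Indicial equation: r(r-1) + (11/2) r + (5) = 0 -> roots r_1 = -2, r_2 = -5/2.
Take r = r_1 = -2. Let y(x) = x^r sum_{n>=0} a_n x^n with a_0 = 1.
Substitute y = x^r sum a_n x^n and match x^{r+n}. The recurrence is
  D(n) a_n + 1 a_{n-1} - 3 a_{n-2} = 0,  where D(n) = (r+n)(r+n-1) + (11/2)(r+n) + (5).
  a_n = [-1 a_{n-1} + 3 a_{n-2}] / D(n).
Since the indicial polynomial factors as (r - r_1)(r - r_2), D(n) = (r_1 + n - r_1)(r_1 + n - r_2) = n(n + 1/2).
Evaluating step by step (a_0 = 1):
  n = 1: D(1) = 1(1 + 1/2) = 3/2; numerator = -1(1) = -1; a_1 = (-1)/(3/2) = -2/3
  n = 2: D(2) = 2(2 + 1/2) = 5; numerator = -1(-2/3) + 3(1) = 11/3; a_2 = (11/3)/(5) = 11/15
  n = 3: D(3) = 3(3 + 1/2) = 21/2; numerator = -1(11/15) + 3(-2/3) = -41/15; a_3 = (-41/15)/(21/2) = -82/315
  n = 4: D(4) = 4(4 + 1/2) = 18; numerator = -1(-82/315) + 3(11/15) = 155/63; a_4 = (155/63)/(18) = 155/1134

r = -2; a_0 = 1; a_1 = -2/3; a_2 = 11/15; a_3 = -82/315; a_4 = 155/1134


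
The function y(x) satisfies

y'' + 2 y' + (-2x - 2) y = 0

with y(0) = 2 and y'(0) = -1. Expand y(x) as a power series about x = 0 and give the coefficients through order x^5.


Ansatz: y(x) = sum_{n>=0} a_n x^n, so y'(x) = sum_{n>=1} n a_n x^(n-1) and y''(x) = sum_{n>=2} n(n-1) a_n x^(n-2).
Substitute into P(x) y'' + Q(x) y' + R(x) y = 0 with P(x) = 1, Q(x) = 2, R(x) = -2x - 2, and match powers of x.
Initial conditions: a_0 = 2, a_1 = -1.
Setting the coefficient of each power of x to zero and solving order by order (substituting the coefficients already found):
  x^0: 2 a_2 + 2 a_1 - 2 a_0 = 0  ->  2 a_2 = -2 a_1 + 2 a_0 = 6  ->  a_2 = 3
  x^1: 6 a_3 + 4 a_2 - 2 a_1 - 2 a_0 = 0  ->  6 a_3 = -4 a_2 + 2 a_1 + 2 a_0 = -10  ->  a_3 = -5/3
  x^2: 12 a_4 + 6 a_3 - 2 a_2 - 2 a_1 = 0  ->  12 a_4 = -6 a_3 + 2 a_2 + 2 a_1 = 14  ->  a_4 = 7/6
  x^3: 20 a_5 + 8 a_4 - 2 a_3 - 2 a_2 = 0  ->  20 a_5 = -8 a_4 + 2 a_3 + 2 a_2 = -20/3  ->  a_5 = -1/3
Truncated series: y(x) = 2 - x + 3 x^2 - (5/3) x^3 + (7/6) x^4 - (1/3) x^5 + O(x^6).

a_0 = 2; a_1 = -1; a_2 = 3; a_3 = -5/3; a_4 = 7/6; a_5 = -1/3


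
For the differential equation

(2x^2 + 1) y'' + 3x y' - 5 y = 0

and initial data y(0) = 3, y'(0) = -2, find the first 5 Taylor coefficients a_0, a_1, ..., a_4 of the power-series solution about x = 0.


Ansatz: y(x) = sum_{n>=0} a_n x^n, so y'(x) = sum_{n>=1} n a_n x^(n-1) and y''(x) = sum_{n>=2} n(n-1) a_n x^(n-2).
Substitute into P(x) y'' + Q(x) y' + R(x) y = 0 with P(x) = 2x^2 + 1, Q(x) = 3x, R(x) = -5, and match powers of x.
Initial conditions: a_0 = 3, a_1 = -2.
Setting the coefficient of each power of x to zero and solving order by order (substituting the coefficients already found):
  x^0: 2 a_2 - 5 a_0 = 0  ->  2 a_2 = 5 a_0 = 15  ->  a_2 = 15/2
  x^1: 6 a_3 - 2 a_1 = 0  ->  6 a_3 = 2 a_1 = -4  ->  a_3 = -2/3
  x^2: 12 a_4 + 5 a_2 = 0  ->  12 a_4 = -5 a_2 = -75/2  ->  a_4 = -25/8
Truncated series: y(x) = 3 - 2 x + (15/2) x^2 - (2/3) x^3 - (25/8) x^4 + O(x^5).

a_0 = 3; a_1 = -2; a_2 = 15/2; a_3 = -2/3; a_4 = -25/8


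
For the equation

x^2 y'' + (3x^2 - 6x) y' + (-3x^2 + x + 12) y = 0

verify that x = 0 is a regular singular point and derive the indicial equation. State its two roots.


Divide by x^2 to reach normal form y'' + P_1(x) y' + P_2(x) y = 0 with P_1(x) = 3 - 6/x and P_2(x) = -3 + 1/x + 12/x^2.
x = 0 is a singular point because the y'-coefficient 3 - 6/x has a pole at x = 0 and the y-coefficient -3 + 1/x + 12/x^2 has a pole at x = 0.
It is a regular singular point because x P_1(x) = p(x) = 3x - 6 and x^2 P_2(x) = q(x) = -3x^2 + x + 12 are polynomials, hence analytic at x = 0.
p(0) = -6,  q(0) = 12.
Indicial equation: r(r-1) + p(0) r + q(0) = 0, i.e. r^2 + (p(0) - 1) r + q(0) = 0, i.e. r^2 - 7 r + 12 = 0.
Discriminant: (-7)^2 - 4(12) = 1, so r = (7 ± 1)/2.
Solving: r_1 = 4, r_2 = 3.

indicial: r^2 - 7 r + 12 = 0; roots r_1 = 4, r_2 = 3


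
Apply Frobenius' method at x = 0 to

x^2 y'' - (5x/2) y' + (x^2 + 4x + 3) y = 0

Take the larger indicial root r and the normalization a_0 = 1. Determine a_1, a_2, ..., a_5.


Write in Frobenius form y'' + (p(x)/x) y' + (q(x)/x^2) y = 0:
  p(x) = -5/2,  q(x) = x^2 + 4x + 3.
Indicial equation: r(r-1) + (-5/2) r + (3) = 0 -> roots r_1 = 2, r_2 = 3/2.
Take r = r_1 = 2. Let y(x) = x^r sum_{n>=0} a_n x^n with a_0 = 1.
Substitute y = x^r sum a_n x^n and match x^{r+n}. The recurrence is
  D(n) a_n + 4 a_{n-1} + 1 a_{n-2} = 0,  where D(n) = (r+n)(r+n-1) + (-5/2)(r+n) + (3).
  a_n = [-4 a_{n-1} - 1 a_{n-2}] / D(n).
Since the indicial polynomial factors as (r - r_1)(r - r_2), D(n) = (r_1 + n - r_1)(r_1 + n - r_2) = n(n + 1/2).
Evaluating step by step (a_0 = 1):
  n = 1: D(1) = 1(1 + 1/2) = 3/2; numerator = -4(1) = -4; a_1 = (-4)/(3/2) = -8/3
  n = 2: D(2) = 2(2 + 1/2) = 5; numerator = -4(-8/3) - 1(1) = 29/3; a_2 = (29/3)/(5) = 29/15
  n = 3: D(3) = 3(3 + 1/2) = 21/2; numerator = -4(29/15) - 1(-8/3) = -76/15; a_3 = (-76/15)/(21/2) = -152/315
  n = 4: D(4) = 4(4 + 1/2) = 18; numerator = -4(-152/315) - 1(29/15) = -1/315; a_4 = (-1/315)/(18) = -1/5670
  n = 5: D(5) = 5(5 + 1/2) = 55/2; numerator = -4(-1/5670) - 1(-152/315) = 274/567; a_5 = (274/567)/(55/2) = 548/31185

r = 2; a_0 = 1; a_1 = -8/3; a_2 = 29/15; a_3 = -152/315; a_4 = -1/5670; a_5 = 548/31185


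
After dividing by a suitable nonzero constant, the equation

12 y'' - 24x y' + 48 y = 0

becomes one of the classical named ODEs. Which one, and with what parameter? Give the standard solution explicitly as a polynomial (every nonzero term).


All three coefficients share the factor 12; dividing through by 12 gives  y'' - 2x y' + 4 y = 0.
This matches the Hermite equation y'' - 2x y' + 2n y = 0 with 2n = 4, so n = 2; the polynomial solution is H_2(x).
With y = sum_k a_k x^k, matching x^k gives (k+2)(k+1) a_{k+2} = 2(k - n) a_k = 2(k - 2) a_k. The right side vanishes at k = 2, so the series with the parity of 2 terminates at degree 2.
Standard normalization: leading coefficient of H_n is 2^n, so a_2 = 2^2 = 4. Work downward with a_k = (k+1)(k+2) a_{k+2} / (2(k - n)):
  a_0 = (1)(2)(4) / (2(0 - 2)) = 8/(-4) = -2
Hence H_2(x) = 4 x^2 - 2.

H_2(x); series = 4 x^2 - 2


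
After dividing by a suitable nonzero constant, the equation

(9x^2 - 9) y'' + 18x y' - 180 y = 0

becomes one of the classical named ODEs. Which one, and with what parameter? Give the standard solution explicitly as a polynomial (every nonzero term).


All three coefficients share the factor -9; dividing through by -9 gives  (1 - x^2) y'' - 2x y' + 20 y = 0.
This matches the Legendre equation (1 - x^2) y'' - 2x y' + n(n+1) y = 0 (note the -2x y' term) with n(n+1) = 20, so n = 4; the polynomial solution is P_4(x).
With y = sum_k a_k x^k, matching x^k gives (k+2)(k+1) a_{k+2} = [k(k+1) - n(n+1)] a_k = (k - 4)(k + 5) a_k. The right side vanishes at k = 4, so the series with the parity of 4 terminates at degree 4.
Standard normalization (P_n(1) = 1): leading coefficient (2n)!/(2^n (n!)^2) = 40320/(16*576) = 35/8, so a_4 = 35/8. Work downward with a_k = (k+1)(k+2) a_{k+2} / ((k - 4)(k + 5)):
  a_2 = (3)(4)(35/8) / ((2 - 4)(2 + 5)) = (105/2)/(-14) = -15/4
  a_0 = (1)(2)(-15/4) / ((0 - 4)(0 + 5)) = (-15/2)/(-20) = 3/8
Hence P_4(x) = 35 x^4/8 - 15 x^2/4 + 3/8.

P_4(x); series = 35 x^4/8 - 15 x^2/4 + 3/8


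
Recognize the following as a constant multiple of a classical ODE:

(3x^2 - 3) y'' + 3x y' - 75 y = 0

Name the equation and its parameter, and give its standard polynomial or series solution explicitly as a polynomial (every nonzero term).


All three coefficients share the factor -3; dividing through by -3 gives  (1 - x^2) y'' - x y' + 25 y = 0.
This matches the Chebyshev equation (1 - x^2) y'' - x y' + n^2 y = 0 (note the -x y' term, not -2x y') with n^2 = 25, so n = 5; the polynomial solution is T_5(x).
With y = sum_k a_k x^k, matching x^k gives (k+2)(k+1) a_{k+2} = (k^2 - n^2) a_k = (k - 5)(k + 5) a_k. The right side vanishes at k = 5, so the series with the parity of 5 terminates at degree 5.
Standard normalization: leading coefficient of T_n is 2^(n-1), so a_5 = 2^4 = 16. Work downward with a_k = (k+1)(k+2) a_{k+2} / ((k - 5)(k + 5)):
  a_3 = (4)(5)(16) / ((3 - 5)(3 + 5)) = 320/(-16) = -20
  a_1 = (2)(3)(-20) / ((1 - 5)(1 + 5)) = -120/(-24) = 5
Hence T_5(x) = 16 x^5 - 20 x^3 + 5 x.

T_5(x); series = 16 x^5 - 20 x^3 + 5 x


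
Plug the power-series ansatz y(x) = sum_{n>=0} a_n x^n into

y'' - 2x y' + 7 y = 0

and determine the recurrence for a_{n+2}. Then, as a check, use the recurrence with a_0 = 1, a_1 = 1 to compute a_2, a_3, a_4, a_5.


Substitute y = sum_n a_n x^n.
y''(x) has coefficient (n+2)(n+1) a_{n+2} at x^n;
-2 x y'(x) has coefficient -2 n a_n at x^n (shift);
7 y(x) has coefficient 7 a_n at x^n.
Matching x^n: (n+2)(n+1) a_{n+2} + (-2n + 7) a_n = 0.
Thus a_{n+2} = (2n - 7) / ((n+1)(n+2)) * a_n.

Check with a_0 = 1, a_1 = 1 (apply the recurrence for n = 0, 1, 2, 3): a_0 = 1, a_1 = 1, a_2 = -7/2, a_3 = -5/6, a_4 = 7/8, a_5 = 1/24.

a_(n+2) = (2n - 7) / ((n+1)(n+2)) * a_n; check: a_0 = 1, a_1 = 1, a_2 = -7/2, a_3 = -5/6, a_4 = 7/8, a_5 = 1/24


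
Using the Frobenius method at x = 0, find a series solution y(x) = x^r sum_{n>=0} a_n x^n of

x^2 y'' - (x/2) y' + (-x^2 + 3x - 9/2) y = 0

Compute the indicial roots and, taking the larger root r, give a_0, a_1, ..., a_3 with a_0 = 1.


Write in Frobenius form y'' + (p(x)/x) y' + (q(x)/x^2) y = 0:
  p(x) = -1/2,  q(x) = -x^2 + 3x - 9/2.
Indicial equation: r(r-1) + (-1/2) r + (-9/2) = 0 -> roots r_1 = 3, r_2 = -3/2.
Take r = r_1 = 3. Let y(x) = x^r sum_{n>=0} a_n x^n with a_0 = 1.
Substitute y = x^r sum a_n x^n and match x^{r+n}. The recurrence is
  D(n) a_n + 3 a_{n-1} - 1 a_{n-2} = 0,  where D(n) = (r+n)(r+n-1) + (-1/2)(r+n) + (-9/2).
  a_n = [-3 a_{n-1} + 1 a_{n-2}] / D(n).
Since the indicial polynomial factors as (r - r_1)(r - r_2), D(n) = (r_1 + n - r_1)(r_1 + n - r_2) = n(n + 9/2).
Evaluating step by step (a_0 = 1):
  n = 1: D(1) = 1(1 + 9/2) = 11/2; numerator = -3(1) = -3; a_1 = (-3)/(11/2) = -6/11
  n = 2: D(2) = 2(2 + 9/2) = 13; numerator = -3(-6/11) + 1(1) = 29/11; a_2 = (29/11)/(13) = 29/143
  n = 3: D(3) = 3(3 + 9/2) = 45/2; numerator = -3(29/143) + 1(-6/11) = -15/13; a_3 = (-15/13)/(45/2) = -2/39

r = 3; a_0 = 1; a_1 = -6/11; a_2 = 29/143; a_3 = -2/39


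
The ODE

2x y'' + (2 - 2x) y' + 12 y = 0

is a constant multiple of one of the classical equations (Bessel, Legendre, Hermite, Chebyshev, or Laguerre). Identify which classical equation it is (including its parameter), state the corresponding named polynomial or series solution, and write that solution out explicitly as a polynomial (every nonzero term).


All three coefficients share the factor 2; dividing through by 2 gives  x y'' + (1 - x) y' + 6 y = 0.
This matches the Laguerre equation x y'' + (1 - x) y' + n y = 0 with n = 6; the polynomial solution is L_6(x).
With y = sum_k a_k x^k, matching x^k gives (k+1)k a_{k+1} + (k+1) a_{k+1} - k a_k + n a_k = 0, i.e. (k+1)^2 a_{k+1} = (k - n) a_k = (k - 6) a_k. The right side vanishes at k = 6, so the series terminates at degree 6.
Standard normalization L_n(0) = 1 gives a_0 = 1. Work upward with a_{k+1} = (k - 6) a_k / (k+1)^2:
  a_1 = (0 - 6)(1) / 1^2 = -6/1 = -6
  a_2 = (1 - 6)(-6) / 2^2 = 30/4 = 15/2
  a_3 = (2 - 6)(15/2) / 3^2 = -30/9 = -10/3
  a_4 = (3 - 6)(-10/3) / 4^2 = 10/16 = 5/8
  a_5 = (4 - 6)(5/8) / 5^2 = (-5/4)/25 = -1/20
  a_6 = (5 - 6)(-1/20) / 6^2 = (1/20)/36 = 1/720
Hence L_6(x) = x^6/720 - x^5/20 + 5 x^4/8 - 10 x^3/3 + 15 x^2/2 - 6 x + 1.

L_6(x); series = x^6/720 - x^5/20 + 5 x^4/8 - 10 x^3/3 + 15 x^2/2 - 6 x + 1


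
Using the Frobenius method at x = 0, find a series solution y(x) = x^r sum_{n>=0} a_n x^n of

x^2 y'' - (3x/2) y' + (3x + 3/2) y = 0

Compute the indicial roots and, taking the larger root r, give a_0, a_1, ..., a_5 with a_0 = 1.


Write in Frobenius form y'' + (p(x)/x) y' + (q(x)/x^2) y = 0:
  p(x) = -3/2,  q(x) = 3x + 3/2.
Indicial equation: r(r-1) + (-3/2) r + (3/2) = 0 -> roots r_1 = 3/2, r_2 = 1.
Take r = r_1 = 3/2. Let y(x) = x^r sum_{n>=0} a_n x^n with a_0 = 1.
Substitute y = x^r sum a_n x^n and match x^{r+n}. The recurrence is
  D(n) a_n + 3 a_{n-1} = 0,  where D(n) = (r+n)(r+n-1) + (-3/2)(r+n) + (3/2).
  a_n = -3 / D(n) * a_{n-1}.
Since the indicial polynomial factors as (r - r_1)(r - r_2), D(n) = (r_1 + n - r_1)(r_1 + n - r_2) = n(n + 1/2).
Evaluating step by step (a_0 = 1):
  n = 1: D(1) = 1(1 + 1/2) = 3/2; numerator = -3(1) = -3; a_1 = (-3)/(3/2) = -2
  n = 2: D(2) = 2(2 + 1/2) = 5; numerator = -3(-2) = 6; a_2 = (6)/(5) = 6/5
  n = 3: D(3) = 3(3 + 1/2) = 21/2; numerator = -3(6/5) = -18/5; a_3 = (-18/5)/(21/2) = -12/35
  n = 4: D(4) = 4(4 + 1/2) = 18; numerator = -3(-12/35) = 36/35; a_4 = (36/35)/(18) = 2/35
  n = 5: D(5) = 5(5 + 1/2) = 55/2; numerator = -3(2/35) = -6/35; a_5 = (-6/35)/(55/2) = -12/1925

r = 3/2; a_0 = 1; a_1 = -2; a_2 = 6/5; a_3 = -12/35; a_4 = 2/35; a_5 = -12/1925


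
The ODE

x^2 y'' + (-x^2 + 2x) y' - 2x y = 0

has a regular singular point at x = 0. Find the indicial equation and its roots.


Divide by x^2 to reach normal form y'' + P_1(x) y' + P_2(x) y = 0 with P_1(x) = -1 + 2/x and P_2(x) = -2/x.
x = 0 is a singular point because the y'-coefficient -1 + 2/x has a pole at x = 0 and the y-coefficient -2/x has a pole at x = 0.
It is a regular singular point because x P_1(x) = p(x) = 2 - x and x^2 P_2(x) = q(x) = -2x are polynomials, hence analytic at x = 0.
p(0) = 2,  q(0) = 0.
Indicial equation: r(r-1) + p(0) r + q(0) = 0, i.e. r^2 + (p(0) - 1) r + q(0) = 0, i.e. r^2 + 1 r = 0.
Discriminant: (1)^2 - 4(0) = 1, so r = (-1 ± 1)/2.
Solving: r_1 = 0, r_2 = -1.

indicial: r^2 + 1 r = 0; roots r_1 = 0, r_2 = -1


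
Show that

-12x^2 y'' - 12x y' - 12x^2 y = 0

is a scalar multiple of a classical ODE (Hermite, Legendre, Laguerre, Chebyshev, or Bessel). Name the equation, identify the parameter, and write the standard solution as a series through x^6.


All three coefficients share the factor -12; dividing through by -12 gives  x^2 y'' + x y' + x^2 y = 0.
This matches the Bessel equation x^2 y'' + x y' + (x^2 - nu^2) y = 0 with nu^2 = 0, so nu = 0; the solution bounded at x = 0 is J_0(x).
Frobenius at x = 0: indicial roots ±nu; for r = nu the recurrence k(k + 2nu) c_k = -c_{k-2} gives the standard series J_nu(x) = sum_{k>=0} (-1)^k / (k! (k+nu)!) (x/2)^(2k+nu). Evaluate the first 4 terms:
  k = 0: (-1)^0 / (0! * 0! * 2^0) x^0 = 1/(1*1*1) x^0 = (1) x^0
  k = 1: (-1)^1 / (1! * 1! * 2^2) x^2 = -1/(1*1*4) x^2 = (-1/4) x^2
  k = 2: (-1)^2 / (2! * 2! * 2^4) x^4 = 1/(2*2*16) x^4 = (1/64) x^4
  k = 3: (-1)^3 / (3! * 3! * 2^6) x^6 = -1/(6*6*64) x^6 = (-1/2304) x^6
Hence J_0(x) = -x^6/2304 + x^4/64 - x^2/4 + 1 + ....

J_0(x); series = -x^6/2304 + x^4/64 - x^2/4 + 1


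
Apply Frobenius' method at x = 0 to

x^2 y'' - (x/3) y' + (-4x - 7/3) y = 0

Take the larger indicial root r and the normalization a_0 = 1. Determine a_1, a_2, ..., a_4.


Write in Frobenius form y'' + (p(x)/x) y' + (q(x)/x^2) y = 0:
  p(x) = -1/3,  q(x) = -4x - 7/3.
Indicial equation: r(r-1) + (-1/3) r + (-7/3) = 0 -> roots r_1 = 7/3, r_2 = -1.
Take r = r_1 = 7/3. Let y(x) = x^r sum_{n>=0} a_n x^n with a_0 = 1.
Substitute y = x^r sum a_n x^n and match x^{r+n}. The recurrence is
  D(n) a_n - 4 a_{n-1} = 0,  where D(n) = (r+n)(r+n-1) + (-1/3)(r+n) + (-7/3).
  a_n = 4 / D(n) * a_{n-1}.
Since the indicial polynomial factors as (r - r_1)(r - r_2), D(n) = (r_1 + n - r_1)(r_1 + n - r_2) = n(n + 10/3).
Evaluating step by step (a_0 = 1):
  n = 1: D(1) = 1(1 + 10/3) = 13/3; numerator = 4(1) = 4; a_1 = (4)/(13/3) = 12/13
  n = 2: D(2) = 2(2 + 10/3) = 32/3; numerator = 4(12/13) = 48/13; a_2 = (48/13)/(32/3) = 9/26
  n = 3: D(3) = 3(3 + 10/3) = 19; numerator = 4(9/26) = 18/13; a_3 = (18/13)/(19) = 18/247
  n = 4: D(4) = 4(4 + 10/3) = 88/3; numerator = 4(18/247) = 72/247; a_4 = (72/247)/(88/3) = 27/2717

r = 7/3; a_0 = 1; a_1 = 12/13; a_2 = 9/26; a_3 = 18/247; a_4 = 27/2717


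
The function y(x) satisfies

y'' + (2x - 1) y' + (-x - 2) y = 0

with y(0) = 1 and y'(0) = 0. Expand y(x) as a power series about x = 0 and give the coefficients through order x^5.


Ansatz: y(x) = sum_{n>=0} a_n x^n, so y'(x) = sum_{n>=1} n a_n x^(n-1) and y''(x) = sum_{n>=2} n(n-1) a_n x^(n-2).
Substitute into P(x) y'' + Q(x) y' + R(x) y = 0 with P(x) = 1, Q(x) = 2x - 1, R(x) = -x - 2, and match powers of x.
Initial conditions: a_0 = 1, a_1 = 0.
Setting the coefficient of each power of x to zero and solving order by order (substituting the coefficients already found):
  x^0: 2 a_2 - a_1 - 2 a_0 = 0  ->  2 a_2 = a_1 + 2 a_0 = 2  ->  a_2 = 1
  x^1: 6 a_3 - 2 a_2 - a_0 = 0  ->  6 a_3 = 2 a_2 + a_0 = 3  ->  a_3 = 1/2
  x^2: 12 a_4 - 3 a_3 + 2 a_2 - a_1 = 0  ->  12 a_4 = 3 a_3 - 2 a_2 + a_1 = -1/2  ->  a_4 = -1/24
  x^3: 20 a_5 - 4 a_4 + 4 a_3 - a_2 = 0  ->  20 a_5 = 4 a_4 - 4 a_3 + a_2 = -7/6  ->  a_5 = -7/120
Truncated series: y(x) = 1 + x^2 + (1/2) x^3 - (1/24) x^4 - (7/120) x^5 + O(x^6).

a_0 = 1; a_1 = 0; a_2 = 1; a_3 = 1/2; a_4 = -1/24; a_5 = -7/120


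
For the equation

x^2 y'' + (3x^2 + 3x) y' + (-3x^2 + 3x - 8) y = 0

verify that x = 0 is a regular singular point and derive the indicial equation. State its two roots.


Divide by x^2 to reach normal form y'' + P_1(x) y' + P_2(x) y = 0 with P_1(x) = 3 + 3/x and P_2(x) = -3 + 3/x - 8/x^2.
x = 0 is a singular point because the y'-coefficient 3 + 3/x has a pole at x = 0 and the y-coefficient -3 + 3/x - 8/x^2 has a pole at x = 0.
It is a regular singular point because x P_1(x) = p(x) = 3x + 3 and x^2 P_2(x) = q(x) = -3x^2 + 3x - 8 are polynomials, hence analytic at x = 0.
p(0) = 3,  q(0) = -8.
Indicial equation: r(r-1) + p(0) r + q(0) = 0, i.e. r^2 + (p(0) - 1) r + q(0) = 0, i.e. r^2 + 2 r - 8 = 0.
Discriminant: (2)^2 - 4(-8) = 36, so r = (-2 ± 6)/2.
Solving: r_1 = 2, r_2 = -4.

indicial: r^2 + 2 r - 8 = 0; roots r_1 = 2, r_2 = -4


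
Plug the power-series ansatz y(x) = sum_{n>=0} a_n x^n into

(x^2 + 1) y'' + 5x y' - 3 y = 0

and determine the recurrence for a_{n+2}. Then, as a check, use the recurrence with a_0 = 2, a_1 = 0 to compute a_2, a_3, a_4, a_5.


Substitute y = sum_n a_n x^n.
(1 + 1 x^2) y'' contributes (n+2)(n+1) a_{n+2} + n(n-1) a_n at x^n.
5 x y'(x) contributes 5 n a_n at x^n.
-3 y(x) contributes -3 a_n at x^n.
Matching x^n: (n+2)(n+1) a_{n+2} + (n(n-1) + 5 n - 3) a_n = 0.
Thus a_{n+2} = (-n(n-1) - 5 n + 3) / ((n+1)(n+2)) * a_n.

Check with a_0 = 2, a_1 = 0 (apply the recurrence for n = 0, 1, 2, 3): a_0 = 2, a_1 = 0, a_2 = 3, a_3 = 0, a_4 = -9/4, a_5 = 0.

a_(n+2) = (-n(n-1) - 5 n + 3) / ((n+1)(n+2)) * a_n; check: a_0 = 2, a_1 = 0, a_2 = 3, a_3 = 0, a_4 = -9/4, a_5 = 0


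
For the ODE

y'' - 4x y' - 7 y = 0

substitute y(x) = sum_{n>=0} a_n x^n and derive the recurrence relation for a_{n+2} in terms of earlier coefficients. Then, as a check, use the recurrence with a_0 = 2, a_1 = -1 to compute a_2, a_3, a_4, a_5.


Substitute y = sum_n a_n x^n.
y''(x) has coefficient (n+2)(n+1) a_{n+2} at x^n;
-4 x y'(x) has coefficient -4 n a_n at x^n (shift);
-7 y(x) has coefficient -7 a_n at x^n.
Matching x^n: (n+2)(n+1) a_{n+2} + (-4n - 7) a_n = 0.
Thus a_{n+2} = (4n + 7) / ((n+1)(n+2)) * a_n.

Check with a_0 = 2, a_1 = -1 (apply the recurrence for n = 0, 1, 2, 3): a_0 = 2, a_1 = -1, a_2 = 7, a_3 = -11/6, a_4 = 35/4, a_5 = -209/120.

a_(n+2) = (4n + 7) / ((n+1)(n+2)) * a_n; check: a_0 = 2, a_1 = -1, a_2 = 7, a_3 = -11/6, a_4 = 35/4, a_5 = -209/120


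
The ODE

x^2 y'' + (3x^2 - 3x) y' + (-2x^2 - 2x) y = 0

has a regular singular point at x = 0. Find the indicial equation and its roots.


Divide by x^2 to reach normal form y'' + P_1(x) y' + P_2(x) y = 0 with P_1(x) = 3 - 3/x and P_2(x) = -2 - 2/x.
x = 0 is a singular point because the y'-coefficient 3 - 3/x has a pole at x = 0 and the y-coefficient -2 - 2/x has a pole at x = 0.
It is a regular singular point because x P_1(x) = p(x) = 3x - 3 and x^2 P_2(x) = q(x) = -2x^2 - 2x are polynomials, hence analytic at x = 0.
p(0) = -3,  q(0) = 0.
Indicial equation: r(r-1) + p(0) r + q(0) = 0, i.e. r^2 + (p(0) - 1) r + q(0) = 0, i.e. r^2 - 4 r = 0.
Discriminant: (-4)^2 - 4(0) = 16, so r = (4 ± 4)/2.
Solving: r_1 = 4, r_2 = 0.

indicial: r^2 - 4 r = 0; roots r_1 = 4, r_2 = 0


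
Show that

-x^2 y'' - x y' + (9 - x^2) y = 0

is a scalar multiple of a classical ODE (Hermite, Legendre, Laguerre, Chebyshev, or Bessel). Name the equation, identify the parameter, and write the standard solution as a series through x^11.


All three coefficients share the factor -1; dividing through by -1 gives  x^2 y'' + x y' + (x^2 - 9) y = 0.
This matches the Bessel equation x^2 y'' + x y' + (x^2 - nu^2) y = 0 with nu^2 = 9, so nu = 3; the solution bounded at x = 0 is J_3(x).
Frobenius at x = 0: indicial roots ±nu; for r = nu the recurrence k(k + 2nu) c_k = -c_{k-2} gives the standard series J_nu(x) = sum_{k>=0} (-1)^k / (k! (k+nu)!) (x/2)^(2k+nu). Evaluate the first 5 terms:
  k = 0: (-1)^0 / (0! * 3! * 2^3) x^3 = 1/(1*6*8) x^3 = (1/48) x^3
  k = 1: (-1)^1 / (1! * 4! * 2^5) x^5 = -1/(1*24*32) x^5 = (-1/768) x^5
  k = 2: (-1)^2 / (2! * 5! * 2^7) x^7 = 1/(2*120*128) x^7 = (1/30720) x^7
  k = 3: (-1)^3 / (3! * 6! * 2^9) x^9 = -1/(6*720*512) x^9 = (-1/2211840) x^9
  k = 4: (-1)^4 / (4! * 7! * 2^11) x^11 = 1/(24*5040*2048) x^11 = (1/247726080) x^11
Hence J_3(x) = x^11/247726080 - x^9/2211840 + x^7/30720 - x^5/768 + x^3/48 + ....

J_3(x); series = x^11/247726080 - x^9/2211840 + x^7/30720 - x^5/768 + x^3/48


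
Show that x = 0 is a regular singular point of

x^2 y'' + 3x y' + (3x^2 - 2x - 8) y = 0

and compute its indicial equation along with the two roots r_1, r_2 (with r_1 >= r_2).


Divide by x^2 to reach normal form y'' + P_1(x) y' + P_2(x) y = 0 with P_1(x) = 3/x and P_2(x) = 3 - 2/x - 8/x^2.
x = 0 is a singular point because the y'-coefficient 3/x has a pole at x = 0 and the y-coefficient 3 - 2/x - 8/x^2 has a pole at x = 0.
It is a regular singular point because x P_1(x) = p(x) = 3 and x^2 P_2(x) = q(x) = 3x^2 - 2x - 8 are polynomials, hence analytic at x = 0.
p(0) = 3,  q(0) = -8.
Indicial equation: r(r-1) + p(0) r + q(0) = 0, i.e. r^2 + (p(0) - 1) r + q(0) = 0, i.e. r^2 + 2 r - 8 = 0.
Discriminant: (2)^2 - 4(-8) = 36, so r = (-2 ± 6)/2.
Solving: r_1 = 2, r_2 = -4.

indicial: r^2 + 2 r - 8 = 0; roots r_1 = 2, r_2 = -4


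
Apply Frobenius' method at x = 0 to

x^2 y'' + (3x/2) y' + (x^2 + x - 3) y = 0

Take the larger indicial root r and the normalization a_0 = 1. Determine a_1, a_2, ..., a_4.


Write in Frobenius form y'' + (p(x)/x) y' + (q(x)/x^2) y = 0:
  p(x) = 3/2,  q(x) = x^2 + x - 3.
Indicial equation: r(r-1) + (3/2) r + (-3) = 0 -> roots r_1 = 3/2, r_2 = -2.
Take r = r_1 = 3/2. Let y(x) = x^r sum_{n>=0} a_n x^n with a_0 = 1.
Substitute y = x^r sum a_n x^n and match x^{r+n}. The recurrence is
  D(n) a_n + 1 a_{n-1} + 1 a_{n-2} = 0,  where D(n) = (r+n)(r+n-1) + (3/2)(r+n) + (-3).
  a_n = [-1 a_{n-1} - 1 a_{n-2}] / D(n).
Since the indicial polynomial factors as (r - r_1)(r - r_2), D(n) = (r_1 + n - r_1)(r_1 + n - r_2) = n(n + 7/2).
Evaluating step by step (a_0 = 1):
  n = 1: D(1) = 1(1 + 7/2) = 9/2; numerator = -1(1) = -1; a_1 = (-1)/(9/2) = -2/9
  n = 2: D(2) = 2(2 + 7/2) = 11; numerator = -1(-2/9) - 1(1) = -7/9; a_2 = (-7/9)/(11) = -7/99
  n = 3: D(3) = 3(3 + 7/2) = 39/2; numerator = -1(-7/99) - 1(-2/9) = 29/99; a_3 = (29/99)/(39/2) = 58/3861
  n = 4: D(4) = 4(4 + 7/2) = 30; numerator = -1(58/3861) - 1(-7/99) = 215/3861; a_4 = (215/3861)/(30) = 43/23166

r = 3/2; a_0 = 1; a_1 = -2/9; a_2 = -7/99; a_3 = 58/3861; a_4 = 43/23166


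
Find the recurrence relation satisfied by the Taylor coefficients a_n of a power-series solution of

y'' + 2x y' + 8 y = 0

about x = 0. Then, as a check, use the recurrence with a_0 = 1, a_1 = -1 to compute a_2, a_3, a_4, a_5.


Substitute y = sum_n a_n x^n.
y''(x) has coefficient (n+2)(n+1) a_{n+2} at x^n;
2 x y'(x) has coefficient 2 n a_n at x^n (shift);
8 y(x) has coefficient 8 a_n at x^n.
Matching x^n: (n+2)(n+1) a_{n+2} + (2n + 8) a_n = 0.
Thus a_{n+2} = (-2n - 8) / ((n+1)(n+2)) * a_n.

Check with a_0 = 1, a_1 = -1 (apply the recurrence for n = 0, 1, 2, 3): a_0 = 1, a_1 = -1, a_2 = -4, a_3 = 5/3, a_4 = 4, a_5 = -7/6.

a_(n+2) = (-2n - 8) / ((n+1)(n+2)) * a_n; check: a_0 = 1, a_1 = -1, a_2 = -4, a_3 = 5/3, a_4 = 4, a_5 = -7/6


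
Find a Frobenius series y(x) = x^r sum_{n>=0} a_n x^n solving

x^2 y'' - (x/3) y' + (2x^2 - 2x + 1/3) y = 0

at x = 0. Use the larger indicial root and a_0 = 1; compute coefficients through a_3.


Write in Frobenius form y'' + (p(x)/x) y' + (q(x)/x^2) y = 0:
  p(x) = -1/3,  q(x) = 2x^2 - 2x + 1/3.
Indicial equation: r(r-1) + (-1/3) r + (1/3) = 0 -> roots r_1 = 1, r_2 = 1/3.
Take r = r_1 = 1. Let y(x) = x^r sum_{n>=0} a_n x^n with a_0 = 1.
Substitute y = x^r sum a_n x^n and match x^{r+n}. The recurrence is
  D(n) a_n - 2 a_{n-1} + 2 a_{n-2} = 0,  where D(n) = (r+n)(r+n-1) + (-1/3)(r+n) + (1/3).
  a_n = [2 a_{n-1} - 2 a_{n-2}] / D(n).
Since the indicial polynomial factors as (r - r_1)(r - r_2), D(n) = (r_1 + n - r_1)(r_1 + n - r_2) = n(n + 2/3).
Evaluating step by step (a_0 = 1):
  n = 1: D(1) = 1(1 + 2/3) = 5/3; numerator = 2(1) = 2; a_1 = (2)/(5/3) = 6/5
  n = 2: D(2) = 2(2 + 2/3) = 16/3; numerator = 2(6/5) - 2(1) = 2/5; a_2 = (2/5)/(16/3) = 3/40
  n = 3: D(3) = 3(3 + 2/3) = 11; numerator = 2(3/40) - 2(6/5) = -9/4; a_3 = (-9/4)/(11) = -9/44

r = 1; a_0 = 1; a_1 = 6/5; a_2 = 3/40; a_3 = -9/44


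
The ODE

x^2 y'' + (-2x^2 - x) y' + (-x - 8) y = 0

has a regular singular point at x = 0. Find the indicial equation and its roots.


Divide by x^2 to reach normal form y'' + P_1(x) y' + P_2(x) y = 0 with P_1(x) = -2 - 1/x and P_2(x) = -1/x - 8/x^2.
x = 0 is a singular point because the y'-coefficient -2 - 1/x has a pole at x = 0 and the y-coefficient -1/x - 8/x^2 has a pole at x = 0.
It is a regular singular point because x P_1(x) = p(x) = -2x - 1 and x^2 P_2(x) = q(x) = -x - 8 are polynomials, hence analytic at x = 0.
p(0) = -1,  q(0) = -8.
Indicial equation: r(r-1) + p(0) r + q(0) = 0, i.e. r^2 + (p(0) - 1) r + q(0) = 0, i.e. r^2 - 2 r - 8 = 0.
Discriminant: (-2)^2 - 4(-8) = 36, so r = (2 ± 6)/2.
Solving: r_1 = 4, r_2 = -2.

indicial: r^2 - 2 r - 8 = 0; roots r_1 = 4, r_2 = -2


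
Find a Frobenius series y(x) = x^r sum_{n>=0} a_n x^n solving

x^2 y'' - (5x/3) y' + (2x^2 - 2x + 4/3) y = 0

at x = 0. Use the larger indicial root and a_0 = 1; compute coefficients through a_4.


Write in Frobenius form y'' + (p(x)/x) y' + (q(x)/x^2) y = 0:
  p(x) = -5/3,  q(x) = 2x^2 - 2x + 4/3.
Indicial equation: r(r-1) + (-5/3) r + (4/3) = 0 -> roots r_1 = 2, r_2 = 2/3.
Take r = r_1 = 2. Let y(x) = x^r sum_{n>=0} a_n x^n with a_0 = 1.
Substitute y = x^r sum a_n x^n and match x^{r+n}. The recurrence is
  D(n) a_n - 2 a_{n-1} + 2 a_{n-2} = 0,  where D(n) = (r+n)(r+n-1) + (-5/3)(r+n) + (4/3).
  a_n = [2 a_{n-1} - 2 a_{n-2}] / D(n).
Since the indicial polynomial factors as (r - r_1)(r - r_2), D(n) = (r_1 + n - r_1)(r_1 + n - r_2) = n(n + 4/3).
Evaluating step by step (a_0 = 1):
  n = 1: D(1) = 1(1 + 4/3) = 7/3; numerator = 2(1) = 2; a_1 = (2)/(7/3) = 6/7
  n = 2: D(2) = 2(2 + 4/3) = 20/3; numerator = 2(6/7) - 2(1) = -2/7; a_2 = (-2/7)/(20/3) = -3/70
  n = 3: D(3) = 3(3 + 4/3) = 13; numerator = 2(-3/70) - 2(6/7) = -9/5; a_3 = (-9/5)/(13) = -9/65
  n = 4: D(4) = 4(4 + 4/3) = 64/3; numerator = 2(-9/65) - 2(-3/70) = -87/455; a_4 = (-87/455)/(64/3) = -261/29120

r = 2; a_0 = 1; a_1 = 6/7; a_2 = -3/70; a_3 = -9/65; a_4 = -261/29120


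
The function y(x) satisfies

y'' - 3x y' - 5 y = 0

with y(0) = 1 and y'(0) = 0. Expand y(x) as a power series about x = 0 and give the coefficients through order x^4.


Ansatz: y(x) = sum_{n>=0} a_n x^n, so y'(x) = sum_{n>=1} n a_n x^(n-1) and y''(x) = sum_{n>=2} n(n-1) a_n x^(n-2).
Substitute into P(x) y'' + Q(x) y' + R(x) y = 0 with P(x) = 1, Q(x) = -3x, R(x) = -5, and match powers of x.
Initial conditions: a_0 = 1, a_1 = 0.
Setting the coefficient of each power of x to zero and solving order by order (substituting the coefficients already found):
  x^0: 2 a_2 - 5 a_0 = 0  ->  2 a_2 = 5 a_0 = 5  ->  a_2 = 5/2
  x^1: 6 a_3 - 8 a_1 = 0  ->  6 a_3 = 8 a_1 = 0  ->  a_3 = 0
  x^2: 12 a_4 - 11 a_2 = 0  ->  12 a_4 = 11 a_2 = 55/2  ->  a_4 = 55/24
Truncated series: y(x) = 1 + (5/2) x^2 + (55/24) x^4 + O(x^5).

a_0 = 1; a_1 = 0; a_2 = 5/2; a_3 = 0; a_4 = 55/24


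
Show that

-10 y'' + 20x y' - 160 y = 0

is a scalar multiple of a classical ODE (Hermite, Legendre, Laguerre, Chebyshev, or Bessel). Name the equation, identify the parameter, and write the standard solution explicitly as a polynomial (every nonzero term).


All three coefficients share the factor -10; dividing through by -10 gives  y'' - 2x y' + 16 y = 0.
This matches the Hermite equation y'' - 2x y' + 2n y = 0 with 2n = 16, so n = 8; the polynomial solution is H_8(x).
With y = sum_k a_k x^k, matching x^k gives (k+2)(k+1) a_{k+2} = 2(k - n) a_k = 2(k - 8) a_k. The right side vanishes at k = 8, so the series with the parity of 8 terminates at degree 8.
Standard normalization: leading coefficient of H_n is 2^n, so a_8 = 2^8 = 256. Work downward with a_k = (k+1)(k+2) a_{k+2} / (2(k - n)):
  a_6 = (7)(8)(256) / (2(6 - 8)) = 14336/(-4) = -3584
  a_4 = (5)(6)(-3584) / (2(4 - 8)) = -107520/(-8) = 13440
  a_2 = (3)(4)(13440) / (2(2 - 8)) = 161280/(-12) = -13440
  a_0 = (1)(2)(-13440) / (2(0 - 8)) = -26880/(-16) = 1680
Hence H_8(x) = 256 x^8 - 3584 x^6 + 13440 x^4 - 13440 x^2 + 1680.

H_8(x); series = 256 x^8 - 3584 x^6 + 13440 x^4 - 13440 x^2 + 1680


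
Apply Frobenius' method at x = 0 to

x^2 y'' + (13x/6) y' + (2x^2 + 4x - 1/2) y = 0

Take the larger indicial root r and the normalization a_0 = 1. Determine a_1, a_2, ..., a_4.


Write in Frobenius form y'' + (p(x)/x) y' + (q(x)/x^2) y = 0:
  p(x) = 13/6,  q(x) = 2x^2 + 4x - 1/2.
Indicial equation: r(r-1) + (13/6) r + (-1/2) = 0 -> roots r_1 = 1/3, r_2 = -3/2.
Take r = r_1 = 1/3. Let y(x) = x^r sum_{n>=0} a_n x^n with a_0 = 1.
Substitute y = x^r sum a_n x^n and match x^{r+n}. The recurrence is
  D(n) a_n + 4 a_{n-1} + 2 a_{n-2} = 0,  where D(n) = (r+n)(r+n-1) + (13/6)(r+n) + (-1/2).
  a_n = [-4 a_{n-1} - 2 a_{n-2}] / D(n).
Since the indicial polynomial factors as (r - r_1)(r - r_2), D(n) = (r_1 + n - r_1)(r_1 + n - r_2) = n(n + 11/6).
Evaluating step by step (a_0 = 1):
  n = 1: D(1) = 1(1 + 11/6) = 17/6; numerator = -4(1) = -4; a_1 = (-4)/(17/6) = -24/17
  n = 2: D(2) = 2(2 + 11/6) = 23/3; numerator = -4(-24/17) - 2(1) = 62/17; a_2 = (62/17)/(23/3) = 186/391
  n = 3: D(3) = 3(3 + 11/6) = 29/2; numerator = -4(186/391) - 2(-24/17) = 360/391; a_3 = (360/391)/(29/2) = 720/11339
  n = 4: D(4) = 4(4 + 11/6) = 70/3; numerator = -4(720/11339) - 2(186/391) = -804/667; a_4 = (-804/667)/(70/3) = -1206/23345

r = 1/3; a_0 = 1; a_1 = -24/17; a_2 = 186/391; a_3 = 720/11339; a_4 = -1206/23345


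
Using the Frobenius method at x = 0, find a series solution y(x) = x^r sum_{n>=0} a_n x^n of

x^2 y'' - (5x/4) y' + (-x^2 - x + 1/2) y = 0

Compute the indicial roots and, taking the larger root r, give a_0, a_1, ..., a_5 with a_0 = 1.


Write in Frobenius form y'' + (p(x)/x) y' + (q(x)/x^2) y = 0:
  p(x) = -5/4,  q(x) = -x^2 - x + 1/2.
Indicial equation: r(r-1) + (-5/4) r + (1/2) = 0 -> roots r_1 = 2, r_2 = 1/4.
Take r = r_1 = 2. Let y(x) = x^r sum_{n>=0} a_n x^n with a_0 = 1.
Substitute y = x^r sum a_n x^n and match x^{r+n}. The recurrence is
  D(n) a_n - 1 a_{n-1} - 1 a_{n-2} = 0,  where D(n) = (r+n)(r+n-1) + (-5/4)(r+n) + (1/2).
  a_n = [1 a_{n-1} + 1 a_{n-2}] / D(n).
Since the indicial polynomial factors as (r - r_1)(r - r_2), D(n) = (r_1 + n - r_1)(r_1 + n - r_2) = n(n + 7/4).
Evaluating step by step (a_0 = 1):
  n = 1: D(1) = 1(1 + 7/4) = 11/4; numerator = 1(1) = 1; a_1 = (1)/(11/4) = 4/11
  n = 2: D(2) = 2(2 + 7/4) = 15/2; numerator = 1(4/11) + 1(1) = 15/11; a_2 = (15/11)/(15/2) = 2/11
  n = 3: D(3) = 3(3 + 7/4) = 57/4; numerator = 1(2/11) + 1(4/11) = 6/11; a_3 = (6/11)/(57/4) = 8/209
  n = 4: D(4) = 4(4 + 7/4) = 23; numerator = 1(8/209) + 1(2/11) = 46/209; a_4 = (46/209)/(23) = 2/209
  n = 5: D(5) = 5(5 + 7/4) = 135/4; numerator = 1(2/209) + 1(8/209) = 10/209; a_5 = (10/209)/(135/4) = 8/5643

r = 2; a_0 = 1; a_1 = 4/11; a_2 = 2/11; a_3 = 8/209; a_4 = 2/209; a_5 = 8/5643


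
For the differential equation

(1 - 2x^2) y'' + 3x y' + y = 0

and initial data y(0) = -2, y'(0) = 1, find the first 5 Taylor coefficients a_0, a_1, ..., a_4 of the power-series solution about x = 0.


Ansatz: y(x) = sum_{n>=0} a_n x^n, so y'(x) = sum_{n>=1} n a_n x^(n-1) and y''(x) = sum_{n>=2} n(n-1) a_n x^(n-2).
Substitute into P(x) y'' + Q(x) y' + R(x) y = 0 with P(x) = 1 - 2x^2, Q(x) = 3x, R(x) = 1, and match powers of x.
Initial conditions: a_0 = -2, a_1 = 1.
Setting the coefficient of each power of x to zero and solving order by order (substituting the coefficients already found):
  x^0: 2 a_2 + a_0 = 0  ->  2 a_2 = -a_0 = 2  ->  a_2 = 1
  x^1: 6 a_3 + 4 a_1 = 0  ->  6 a_3 = -4 a_1 = -4  ->  a_3 = -2/3
  x^2: 12 a_4 + 3 a_2 = 0  ->  12 a_4 = -3 a_2 = -3  ->  a_4 = -1/4
Truncated series: y(x) = -2 + x + x^2 - (2/3) x^3 - (1/4) x^4 + O(x^5).

a_0 = -2; a_1 = 1; a_2 = 1; a_3 = -2/3; a_4 = -1/4
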